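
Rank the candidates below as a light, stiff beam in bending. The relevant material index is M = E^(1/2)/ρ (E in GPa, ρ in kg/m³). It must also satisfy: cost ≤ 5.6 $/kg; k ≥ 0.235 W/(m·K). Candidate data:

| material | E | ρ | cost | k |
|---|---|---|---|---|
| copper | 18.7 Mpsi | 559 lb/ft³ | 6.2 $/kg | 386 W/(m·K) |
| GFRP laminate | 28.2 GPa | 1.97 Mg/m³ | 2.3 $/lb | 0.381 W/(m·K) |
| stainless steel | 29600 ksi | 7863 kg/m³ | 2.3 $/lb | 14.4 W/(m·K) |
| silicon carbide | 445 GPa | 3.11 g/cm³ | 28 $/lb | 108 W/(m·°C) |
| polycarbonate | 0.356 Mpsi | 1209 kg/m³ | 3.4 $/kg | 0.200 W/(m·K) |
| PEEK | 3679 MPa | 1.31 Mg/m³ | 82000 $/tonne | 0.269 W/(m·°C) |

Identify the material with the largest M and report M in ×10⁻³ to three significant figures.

GFRP laminate, M = 2.70×10⁻³

Screen on constraints: cost ≤ 5.6 $/kg; k ≥ 0.235 W/(m·K). Survivors: GFRP laminate, stainless steel.
Putting every candidate on a common basis:
  GFRP laminate: E = 28.20 GPa, ρ = 1970 kg/m³
  stainless steel: E = 204.1 GPa, ρ = 7863 kg/m³
  GFRP laminate: M = 2.70×10⁻³
  stainless steel: M = 1.82×10⁻³
Highest index: GFRP laminate.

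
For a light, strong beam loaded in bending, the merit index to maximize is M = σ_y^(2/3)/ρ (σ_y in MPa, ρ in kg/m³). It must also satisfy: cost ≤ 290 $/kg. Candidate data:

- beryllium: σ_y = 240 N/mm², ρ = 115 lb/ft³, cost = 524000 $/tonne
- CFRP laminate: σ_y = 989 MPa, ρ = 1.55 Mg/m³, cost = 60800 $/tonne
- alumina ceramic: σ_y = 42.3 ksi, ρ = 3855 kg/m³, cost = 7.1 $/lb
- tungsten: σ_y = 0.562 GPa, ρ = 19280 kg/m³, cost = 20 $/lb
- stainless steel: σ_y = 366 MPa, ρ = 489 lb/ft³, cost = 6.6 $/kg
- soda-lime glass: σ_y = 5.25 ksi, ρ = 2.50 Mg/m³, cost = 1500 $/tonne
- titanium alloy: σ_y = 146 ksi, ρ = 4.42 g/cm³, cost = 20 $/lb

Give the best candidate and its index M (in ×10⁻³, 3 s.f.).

Screen on constraints: cost ≤ 290 $/kg. Survivors: CFRP laminate, alumina ceramic, tungsten, stainless steel, soda-lime glass, titanium alloy.
After converting to SI:
  CFRP laminate: σ_y = 989.0 MPa, ρ = 1550 kg/m³
  alumina ceramic: σ_y = 291.6 MPa, ρ = 3855 kg/m³
  tungsten: σ_y = 562.0 MPa, ρ = 19280 kg/m³
  stainless steel: σ_y = 366.0 MPa, ρ = 7833 kg/m³
  soda-lime glass: σ_y = 36.20 MPa, ρ = 2500 kg/m³
  titanium alloy: σ_y = 1007 MPa, ρ = 4420 kg/m³
  CFRP laminate: M = 64.0×10⁻³
  titanium alloy: M = 22.7×10⁻³
  alumina ceramic: M = 11.4×10⁻³
  stainless steel: M = 6.53×10⁻³
  soda-lime glass: M = 4.38×10⁻³
  tungsten: M = 3.53×10⁻³
The maximum is for CFRP laminate.

CFRP laminate, M = 64.0×10⁻³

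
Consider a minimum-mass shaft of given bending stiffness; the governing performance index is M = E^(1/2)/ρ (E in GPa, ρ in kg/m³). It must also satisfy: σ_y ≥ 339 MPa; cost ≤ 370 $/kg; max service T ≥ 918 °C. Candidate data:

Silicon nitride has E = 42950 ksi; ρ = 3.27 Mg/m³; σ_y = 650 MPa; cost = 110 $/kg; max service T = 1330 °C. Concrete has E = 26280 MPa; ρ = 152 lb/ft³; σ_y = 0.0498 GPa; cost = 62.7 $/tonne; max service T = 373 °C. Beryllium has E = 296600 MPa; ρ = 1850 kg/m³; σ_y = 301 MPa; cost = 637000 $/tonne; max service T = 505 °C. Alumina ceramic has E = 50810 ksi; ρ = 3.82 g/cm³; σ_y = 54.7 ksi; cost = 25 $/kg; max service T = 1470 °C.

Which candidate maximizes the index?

silicon nitride

Screen on constraints: σ_y ≥ 339 MPa; cost ≤ 370 $/kg; max service T ≥ 918 °C. Survivors: silicon nitride, alumina ceramic.
Convert each candidate to consistent units, then evaluate M:
  silicon nitride: E = 296.1 GPa, ρ = 3270 kg/m³
  alumina ceramic: E = 350.3 GPa, ρ = 3820 kg/m³
  silicon nitride: M = 5.26×10⁻³
  alumina ceramic: M = 4.90×10⁻³
Silicon nitride ranks first.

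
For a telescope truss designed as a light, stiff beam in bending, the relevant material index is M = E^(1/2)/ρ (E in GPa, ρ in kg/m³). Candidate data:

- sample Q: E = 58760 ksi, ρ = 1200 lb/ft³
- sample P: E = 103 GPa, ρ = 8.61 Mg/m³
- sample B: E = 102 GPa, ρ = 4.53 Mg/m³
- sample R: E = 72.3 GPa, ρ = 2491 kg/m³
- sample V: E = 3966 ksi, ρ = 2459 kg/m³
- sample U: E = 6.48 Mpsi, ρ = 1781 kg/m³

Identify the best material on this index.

sample U

Convert each candidate to consistent units, then evaluate M:
  sample Q: E = 405.1 GPa, ρ = 19220 kg/m³
  sample P: E = 103.0 GPa, ρ = 8610 kg/m³
  sample B: E = 102.0 GPa, ρ = 4530 kg/m³
  sample R: E = 72.30 GPa, ρ = 2491 kg/m³
  sample V: E = 27.34 GPa, ρ = 2459 kg/m³
  sample U: E = 44.68 GPa, ρ = 1781 kg/m³
  sample U: M = 3.75×10⁻³
  sample R: M = 3.41×10⁻³
  sample B: M = 2.23×10⁻³
  sample V: M = 2.13×10⁻³
  sample P: M = 1.18×10⁻³
  sample Q: M = 1.05×10⁻³
Highest index: sample U.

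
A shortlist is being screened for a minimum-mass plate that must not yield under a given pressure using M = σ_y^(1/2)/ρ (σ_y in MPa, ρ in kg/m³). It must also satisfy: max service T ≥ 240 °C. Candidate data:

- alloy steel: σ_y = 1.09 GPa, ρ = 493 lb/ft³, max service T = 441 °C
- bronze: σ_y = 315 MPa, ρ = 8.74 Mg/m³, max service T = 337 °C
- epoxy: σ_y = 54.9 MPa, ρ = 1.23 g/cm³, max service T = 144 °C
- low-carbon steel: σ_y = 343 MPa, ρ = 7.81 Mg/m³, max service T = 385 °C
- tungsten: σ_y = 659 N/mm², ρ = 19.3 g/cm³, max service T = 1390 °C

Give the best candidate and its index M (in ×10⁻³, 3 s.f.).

alloy steel, M = 4.18×10⁻³

Screen on constraints: max service T ≥ 240 °C. Survivors: alloy steel, bronze, low-carbon steel, tungsten.
In SI units:
  alloy steel: σ_y = 1090 MPa, ρ = 7897 kg/m³
  bronze: σ_y = 315.0 MPa, ρ = 8740 kg/m³
  low-carbon steel: σ_y = 343.0 MPa, ρ = 7810 kg/m³
  tungsten: σ_y = 659.0 MPa, ρ = 19300 kg/m³
  alloy steel: M = 4.18×10⁻³
  low-carbon steel: M = 2.37×10⁻³
  bronze: M = 2.03×10⁻³
  tungsten: M = 1.33×10⁻³
Highest index: alloy steel.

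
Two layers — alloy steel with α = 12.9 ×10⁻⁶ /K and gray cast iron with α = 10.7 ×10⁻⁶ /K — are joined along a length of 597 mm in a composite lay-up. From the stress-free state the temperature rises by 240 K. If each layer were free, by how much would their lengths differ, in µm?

Δα = |12.9 − 10.7|×10⁻⁶/K = 2.20×10⁻⁶/K.
ΔL_mismatch = Δα·L·ΔT = 2.20×10⁻⁶ × 597.0 mm × 240.0 K = 315 µm.

315 µm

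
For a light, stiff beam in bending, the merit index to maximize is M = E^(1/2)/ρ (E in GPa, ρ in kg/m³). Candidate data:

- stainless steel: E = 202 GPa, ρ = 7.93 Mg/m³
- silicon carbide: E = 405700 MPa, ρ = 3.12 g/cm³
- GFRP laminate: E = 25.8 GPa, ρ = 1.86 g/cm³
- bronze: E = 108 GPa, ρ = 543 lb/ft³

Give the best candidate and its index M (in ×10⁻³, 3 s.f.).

silicon carbide, M = 6.46×10⁻³

Convert each candidate to consistent units, then evaluate M:
  stainless steel: E = 202.0 GPa, ρ = 7930 kg/m³
  silicon carbide: E = 405.7 GPa, ρ = 3120 kg/m³
  GFRP laminate: E = 25.80 GPa, ρ = 1860 kg/m³
  bronze: E = 108.0 GPa, ρ = 8698 kg/m³
  silicon carbide: M = 6.46×10⁻³
  GFRP laminate: M = 2.73×10⁻³
  stainless steel: M = 1.79×10⁻³
  bronze: M = 1.19×10⁻³
Highest index: silicon carbide.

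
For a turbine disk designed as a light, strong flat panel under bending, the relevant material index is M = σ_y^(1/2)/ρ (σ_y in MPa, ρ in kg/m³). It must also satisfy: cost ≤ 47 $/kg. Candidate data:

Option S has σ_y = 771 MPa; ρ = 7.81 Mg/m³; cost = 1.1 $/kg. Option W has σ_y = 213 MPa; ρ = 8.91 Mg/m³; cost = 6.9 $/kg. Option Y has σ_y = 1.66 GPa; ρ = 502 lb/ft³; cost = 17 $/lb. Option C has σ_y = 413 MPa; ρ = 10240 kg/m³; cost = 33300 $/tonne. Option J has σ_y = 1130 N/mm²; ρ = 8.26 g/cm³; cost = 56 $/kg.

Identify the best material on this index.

option Y

Screen on constraints: cost ≤ 47 $/kg. Survivors: option S, option W, option Y, option C.
After converting to SI:
  option S: σ_y = 771.0 MPa, ρ = 7810 kg/m³
  option W: σ_y = 213.0 MPa, ρ = 8910 kg/m³
  option Y: σ_y = 1660 MPa, ρ = 8041 kg/m³
  option C: σ_y = 413.0 MPa, ρ = 10240 kg/m³
  option Y: M = 5.07×10⁻³
  option S: M = 3.56×10⁻³
  option C: M = 1.98×10⁻³
  option W: M = 1.64×10⁻³
Highest index: option Y.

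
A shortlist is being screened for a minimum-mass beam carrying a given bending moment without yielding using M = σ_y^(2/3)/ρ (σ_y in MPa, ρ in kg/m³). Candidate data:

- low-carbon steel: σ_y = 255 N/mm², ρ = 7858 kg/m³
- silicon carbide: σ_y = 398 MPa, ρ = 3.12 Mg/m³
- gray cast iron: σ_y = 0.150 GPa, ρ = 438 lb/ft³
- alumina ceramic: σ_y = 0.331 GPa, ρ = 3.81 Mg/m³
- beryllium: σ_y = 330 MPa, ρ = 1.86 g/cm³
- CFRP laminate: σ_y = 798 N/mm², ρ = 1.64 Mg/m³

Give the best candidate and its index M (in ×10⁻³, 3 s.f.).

After converting to SI:
  low-carbon steel: σ_y = 255.0 MPa, ρ = 7858 kg/m³
  silicon carbide: σ_y = 398.0 MPa, ρ = 3120 kg/m³
  gray cast iron: σ_y = 150.0 MPa, ρ = 7016 kg/m³
  alumina ceramic: σ_y = 331.0 MPa, ρ = 3810 kg/m³
  beryllium: σ_y = 330.0 MPa, ρ = 1860 kg/m³
  CFRP laminate: σ_y = 798.0 MPa, ρ = 1640 kg/m³
  CFRP laminate: M = 52.5×10⁻³
  beryllium: M = 25.7×10⁻³
  silicon carbide: M = 17.3×10⁻³
  alumina ceramic: M = 12.6×10⁻³
  low-carbon steel: M = 5.12×10⁻³
  gray cast iron: M = 4.02×10⁻³
The maximum is for CFRP laminate.

CFRP laminate, M = 52.5×10⁻³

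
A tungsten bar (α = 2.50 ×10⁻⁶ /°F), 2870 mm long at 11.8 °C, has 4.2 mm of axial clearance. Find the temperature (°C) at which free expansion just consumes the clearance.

337 °C

α = 2.50×10⁻⁶/°F × 9/5 = 4.50×10⁻⁶/K.
α·L₀·ΔT = 4.2 mm ⇒ ΔT = 4.2 / (4.50×10⁻⁶ × 2870.0) = 325.2 K.
T = 11.8 + 325.2 = 337.0 °C.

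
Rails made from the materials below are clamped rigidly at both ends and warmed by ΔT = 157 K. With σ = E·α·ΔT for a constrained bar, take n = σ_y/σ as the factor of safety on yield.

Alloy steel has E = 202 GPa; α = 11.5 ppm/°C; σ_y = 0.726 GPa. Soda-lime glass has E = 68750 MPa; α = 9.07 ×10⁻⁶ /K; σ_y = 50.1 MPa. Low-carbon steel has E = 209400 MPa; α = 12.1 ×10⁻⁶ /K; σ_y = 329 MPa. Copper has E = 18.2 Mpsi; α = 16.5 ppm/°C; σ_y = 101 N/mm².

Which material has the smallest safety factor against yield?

copper

Per material, after unit conversion:
  alloy steel: E = 202.0, α = 11.5, σ_y = 726.0 → σ = 365 MPa, n = 1.99
  soda-lime glass: E = 68.75, α = 9.07, σ_y = 50.10 → σ = 97.9 MPa, n = 0.512
  low-carbon steel: E = 209.4, α = 12.1, σ_y = 329.0 → σ = 398 MPa, n = 0.827
  copper: E = 125.5, α = 16.5, σ_y = 101.0 → σ = 325 MPa, n = 0.311
Smallest n: copper with n = 0.311.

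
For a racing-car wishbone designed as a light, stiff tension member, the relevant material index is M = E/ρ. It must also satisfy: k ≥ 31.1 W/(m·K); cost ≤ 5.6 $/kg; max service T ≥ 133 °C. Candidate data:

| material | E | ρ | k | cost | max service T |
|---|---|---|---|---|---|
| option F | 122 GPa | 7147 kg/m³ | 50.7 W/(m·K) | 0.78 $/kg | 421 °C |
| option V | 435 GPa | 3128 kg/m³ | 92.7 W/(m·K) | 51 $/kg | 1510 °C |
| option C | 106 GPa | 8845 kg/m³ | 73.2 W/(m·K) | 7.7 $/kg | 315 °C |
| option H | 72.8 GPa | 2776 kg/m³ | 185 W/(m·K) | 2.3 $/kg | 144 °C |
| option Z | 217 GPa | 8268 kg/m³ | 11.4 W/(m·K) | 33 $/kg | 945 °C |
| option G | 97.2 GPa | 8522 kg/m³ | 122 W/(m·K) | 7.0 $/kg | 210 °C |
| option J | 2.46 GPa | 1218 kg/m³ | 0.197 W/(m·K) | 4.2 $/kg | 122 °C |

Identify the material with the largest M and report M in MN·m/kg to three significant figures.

Screen on constraints: k ≥ 31.1 W/(m·K); cost ≤ 5.6 $/kg; max service T ≥ 133 °C. Survivors: option F, option H.
Computing M directly (units already consistent):
  option H: M = 26.2 MN·m/kg
  option F: M = 17.1 MN·m/kg
The maximum is for option H.

option H, M = 26.2 MN·m/kg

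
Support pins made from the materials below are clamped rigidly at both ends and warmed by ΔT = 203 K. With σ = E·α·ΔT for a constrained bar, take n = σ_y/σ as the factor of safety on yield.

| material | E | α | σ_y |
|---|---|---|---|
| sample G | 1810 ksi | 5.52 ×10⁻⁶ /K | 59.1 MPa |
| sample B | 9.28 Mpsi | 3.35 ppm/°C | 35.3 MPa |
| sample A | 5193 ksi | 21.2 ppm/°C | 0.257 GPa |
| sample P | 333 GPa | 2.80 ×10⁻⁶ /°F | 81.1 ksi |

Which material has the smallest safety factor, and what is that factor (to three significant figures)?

sample B, n = 0.811

Converting E to GPa, α to ×10⁻⁶/K, σ_y to MPa, then σ and n for each:
  sample G: E = 12.48, α = 5.52, σ_y = 59.10 → σ = 14.0 MPa, n = 4.23
  sample B: E = 63.98, α = 3.35, σ_y = 35.30 → σ = 43.5 MPa, n = 0.811
  sample A: E = 35.80, α = 21.2, σ_y = 257.0 → σ = 154 MPa, n = 1.67
  sample P: E = 333.0, α = 5.04, σ_y = 559.2 → σ = 341 MPa, n = 1.64
The minimum is sample B at n = 0.811.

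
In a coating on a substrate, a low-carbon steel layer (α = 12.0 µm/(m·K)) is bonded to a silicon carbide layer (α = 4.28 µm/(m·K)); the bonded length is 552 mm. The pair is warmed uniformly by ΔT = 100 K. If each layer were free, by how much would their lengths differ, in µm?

Δα = |12.0 − 4.28|×10⁻⁶/K = 7.72×10⁻⁶/K.
ΔL_mismatch = Δα·L·ΔT = 7.72×10⁻⁶ × 552.0 mm × 100.0 K = 426 µm.

426 µm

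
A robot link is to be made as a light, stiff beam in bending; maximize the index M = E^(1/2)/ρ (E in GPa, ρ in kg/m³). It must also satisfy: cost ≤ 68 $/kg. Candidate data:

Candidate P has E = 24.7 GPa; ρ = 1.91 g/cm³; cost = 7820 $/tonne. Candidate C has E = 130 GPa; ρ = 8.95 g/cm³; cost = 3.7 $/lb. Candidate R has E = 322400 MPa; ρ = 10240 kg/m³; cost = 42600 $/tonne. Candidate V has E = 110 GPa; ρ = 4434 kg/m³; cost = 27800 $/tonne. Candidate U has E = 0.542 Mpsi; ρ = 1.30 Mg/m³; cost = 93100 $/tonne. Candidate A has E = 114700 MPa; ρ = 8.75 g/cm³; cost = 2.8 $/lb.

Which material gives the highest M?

Screen on constraints: cost ≤ 68 $/kg. Survivors: candidate P, candidate C, candidate R, candidate V, candidate A.
Putting every candidate on a common basis:
  candidate P: E = 24.70 GPa, ρ = 1910 kg/m³
  candidate C: E = 130.0 GPa, ρ = 8950 kg/m³
  candidate R: E = 322.4 GPa, ρ = 10240 kg/m³
  candidate V: E = 110.0 GPa, ρ = 4434 kg/m³
  candidate A: E = 114.7 GPa, ρ = 8750 kg/m³
  candidate P: M = 2.60×10⁻³
  candidate V: M = 2.37×10⁻³
  candidate R: M = 1.75×10⁻³
  candidate C: M = 1.27×10⁻³
  candidate A: M = 1.22×10⁻³
Candidate P ranks first.

candidate P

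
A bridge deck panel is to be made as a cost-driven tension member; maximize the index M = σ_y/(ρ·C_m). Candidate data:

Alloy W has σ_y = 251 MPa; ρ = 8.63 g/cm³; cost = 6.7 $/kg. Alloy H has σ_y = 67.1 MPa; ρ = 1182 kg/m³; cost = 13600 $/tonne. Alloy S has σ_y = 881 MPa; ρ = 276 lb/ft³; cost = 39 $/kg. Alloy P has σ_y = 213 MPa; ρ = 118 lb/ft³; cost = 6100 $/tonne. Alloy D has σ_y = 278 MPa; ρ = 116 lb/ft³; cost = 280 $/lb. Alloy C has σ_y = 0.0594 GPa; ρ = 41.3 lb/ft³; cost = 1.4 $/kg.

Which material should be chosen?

alloy C

After converting to SI:
  alloy W: σ_y = 251.0 MPa, ρ = 8630 kg/m³, cost = 6.700 $/kg
  alloy H: σ_y = 67.10 MPa, ρ = 1182 kg/m³, cost = 13.60 $/kg
  alloy S: σ_y = 881.0 MPa, ρ = 4421 kg/m³, cost = 39.00 $/kg
  alloy P: σ_y = 213.0 MPa, ρ = 1890 kg/m³, cost = 6.100 $/kg
  alloy D: σ_y = 278.0 MPa, ρ = 1858 kg/m³, cost = 617.3 $/kg
  alloy C: σ_y = 59.40 MPa, ρ = 661.6 kg/m³, cost = 1.400 $/kg
  alloy C: M = 64.1 kN·m per $
  alloy P: M = 18.5 kN·m per $
  alloy S: M = 5.11 kN·m per $
  alloy W: M = 4.34 kN·m per $
  alloy H: M = 4.17 kN·m per $
  alloy D: M = 0.242 kN·m per $
Highest index: alloy C.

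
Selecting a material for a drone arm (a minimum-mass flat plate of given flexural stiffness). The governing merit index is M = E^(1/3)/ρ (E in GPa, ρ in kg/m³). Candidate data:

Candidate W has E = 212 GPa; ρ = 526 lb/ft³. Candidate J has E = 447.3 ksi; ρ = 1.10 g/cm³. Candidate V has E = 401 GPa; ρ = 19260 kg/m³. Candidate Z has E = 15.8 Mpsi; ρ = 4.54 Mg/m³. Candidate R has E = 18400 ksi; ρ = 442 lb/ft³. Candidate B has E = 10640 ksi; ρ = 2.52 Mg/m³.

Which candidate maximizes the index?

In SI units:
  candidate W: E = 212.0 GPa, ρ = 8426 kg/m³
  candidate J: E = 3.084 GPa, ρ = 1100 kg/m³
  candidate V: E = 401.0 GPa, ρ = 19260 kg/m³
  candidate Z: E = 108.9 GPa, ρ = 4540 kg/m³
  candidate R: E = 126.9 GPa, ρ = 7080 kg/m³
  candidate B: E = 73.36 GPa, ρ = 2520 kg/m³
  candidate B: M = 1.66×10⁻³
  candidate J: M = 1.32×10⁻³
  candidate Z: M = 1.05×10⁻³
  candidate R: M = 0.710×10⁻³
  candidate W: M = 0.708×10⁻³
  candidate V: M = 0.383×10⁻³
The maximum is for candidate B.

candidate B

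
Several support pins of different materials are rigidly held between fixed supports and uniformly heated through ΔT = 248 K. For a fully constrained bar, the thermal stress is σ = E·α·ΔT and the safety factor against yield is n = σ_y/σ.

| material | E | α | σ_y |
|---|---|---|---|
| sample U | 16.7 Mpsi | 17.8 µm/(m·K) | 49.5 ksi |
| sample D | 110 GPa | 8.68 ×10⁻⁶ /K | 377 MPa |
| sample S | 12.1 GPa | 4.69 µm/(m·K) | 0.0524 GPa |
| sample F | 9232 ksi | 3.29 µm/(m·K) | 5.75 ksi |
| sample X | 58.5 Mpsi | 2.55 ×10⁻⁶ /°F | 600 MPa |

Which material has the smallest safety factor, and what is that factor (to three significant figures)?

sample U, n = 0.671

Converting E to GPa, α to ×10⁻⁶/K, σ_y to MPa, then σ and n for each:
  sample U: E = 115.1, α = 17.8, σ_y = 341.3 → σ = 508 MPa, n = 0.671
  sample D: E = 110.0, α = 8.68, σ_y = 377.0 → σ = 237 MPa, n = 1.59
  sample S: E = 12.10, α = 4.69, σ_y = 52.40 → σ = 14.1 MPa, n = 3.72
  sample F: E = 63.65, α = 3.29, σ_y = 39.64 → σ = 51.9 MPa, n = 0.763
  sample X: E = 403.3, α = 4.59, σ_y = 600.0 → σ = 459 MPa, n = 1.31
Smallest n: sample U with n = 0.671.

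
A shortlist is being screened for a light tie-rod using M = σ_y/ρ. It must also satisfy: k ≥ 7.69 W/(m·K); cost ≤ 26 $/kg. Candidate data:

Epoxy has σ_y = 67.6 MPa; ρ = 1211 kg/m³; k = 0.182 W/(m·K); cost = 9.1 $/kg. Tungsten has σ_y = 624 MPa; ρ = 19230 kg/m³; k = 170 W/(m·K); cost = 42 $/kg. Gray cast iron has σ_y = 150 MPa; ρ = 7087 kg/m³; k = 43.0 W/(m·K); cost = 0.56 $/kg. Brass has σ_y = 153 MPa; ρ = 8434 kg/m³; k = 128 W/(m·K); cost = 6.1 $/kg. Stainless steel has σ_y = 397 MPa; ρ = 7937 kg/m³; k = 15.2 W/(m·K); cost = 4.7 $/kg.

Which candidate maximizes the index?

stainless steel

Screen on constraints: k ≥ 7.69 W/(m·K); cost ≤ 26 $/kg. Survivors: gray cast iron, brass, stainless steel.
Evaluate M for each candidate:
  stainless steel: M = 50.0 kN·m/kg
  gray cast iron: M = 21.2 kN·m/kg
  brass: M = 18.1 kN·m/kg
The maximum is for stainless steel.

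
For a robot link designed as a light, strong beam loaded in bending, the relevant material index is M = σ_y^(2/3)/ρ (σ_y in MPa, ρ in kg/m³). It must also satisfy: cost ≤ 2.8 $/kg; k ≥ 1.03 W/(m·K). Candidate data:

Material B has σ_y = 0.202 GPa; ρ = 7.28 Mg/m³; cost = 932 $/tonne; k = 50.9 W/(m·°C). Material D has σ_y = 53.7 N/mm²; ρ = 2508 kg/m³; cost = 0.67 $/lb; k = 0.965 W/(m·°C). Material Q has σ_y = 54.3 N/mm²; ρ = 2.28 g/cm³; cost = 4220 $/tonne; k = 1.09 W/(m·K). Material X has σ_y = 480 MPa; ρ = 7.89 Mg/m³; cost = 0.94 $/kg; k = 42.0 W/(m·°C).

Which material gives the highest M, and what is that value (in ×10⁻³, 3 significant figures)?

material X, M = 7.77×10⁻³

Screen on constraints: cost ≤ 2.8 $/kg; k ≥ 1.03 W/(m·K). Survivors: material B, material X.
In SI units:
  material B: σ_y = 202.0 MPa, ρ = 7280 kg/m³
  material X: σ_y = 480.0 MPa, ρ = 7890 kg/m³
  material X: M = 7.77×10⁻³
  material B: M = 4.73×10⁻³
The maximum is for material X.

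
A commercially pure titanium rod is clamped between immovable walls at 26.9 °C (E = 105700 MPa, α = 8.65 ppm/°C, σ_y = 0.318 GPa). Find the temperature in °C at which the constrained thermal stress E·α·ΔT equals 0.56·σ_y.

222 °C

E = 105700 MPa = 105.7 GPa.
σ_y = 0.318 GPa = 318.0 MPa.
E·α·ΔT = 178.1 MPa ⇒ ΔT = 178.1 / (105.7×10³ × 8.65×10⁻⁶) = 194.8 K.
T = 26.9 + 194.8 = 221.7 °C.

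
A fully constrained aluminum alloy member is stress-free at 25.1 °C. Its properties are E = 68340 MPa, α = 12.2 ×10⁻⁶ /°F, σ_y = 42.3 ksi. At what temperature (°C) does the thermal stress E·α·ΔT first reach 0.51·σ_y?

124 °C

E = 68340 MPa = 68.34 GPa.
α = 12.2×10⁻⁶/°F × 9/5 = 22.0×10⁻⁶/K.
σ_y = 42.3 ksi = 291.6 MPa.
E·α·ΔT = 148.7 MPa ⇒ ΔT = 148.7 / (68.34×10³ × 22.0×10⁻⁶) = 99.11 K.
T = 25.1 + 99.11 = 124.2 °C.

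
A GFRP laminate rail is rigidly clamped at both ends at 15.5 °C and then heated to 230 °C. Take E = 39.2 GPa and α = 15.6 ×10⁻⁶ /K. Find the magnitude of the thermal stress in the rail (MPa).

131 MPa

ΔT = 214.5 K. Constrained thermal stress σ = E·α·ΔT = 39.20×10³ MPa × 15.6×10⁻⁶ × 214.5 = 131 MPa (compressive).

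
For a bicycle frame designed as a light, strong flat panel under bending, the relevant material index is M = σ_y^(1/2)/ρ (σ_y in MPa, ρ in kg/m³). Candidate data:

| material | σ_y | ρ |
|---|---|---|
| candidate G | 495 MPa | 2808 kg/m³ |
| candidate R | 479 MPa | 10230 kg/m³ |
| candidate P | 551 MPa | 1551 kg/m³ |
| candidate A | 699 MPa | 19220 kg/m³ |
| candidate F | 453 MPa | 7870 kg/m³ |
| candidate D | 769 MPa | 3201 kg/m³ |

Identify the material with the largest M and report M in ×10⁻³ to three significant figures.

candidate P, M = 15.1×10⁻³

Evaluate M for each candidate:
  candidate P: M = 15.1×10⁻³
  candidate D: M = 8.66×10⁻³
  candidate G: M = 7.92×10⁻³
  candidate F: M = 2.70×10⁻³
  candidate R: M = 2.14×10⁻³
  candidate A: M = 1.38×10⁻³
Highest index: candidate P.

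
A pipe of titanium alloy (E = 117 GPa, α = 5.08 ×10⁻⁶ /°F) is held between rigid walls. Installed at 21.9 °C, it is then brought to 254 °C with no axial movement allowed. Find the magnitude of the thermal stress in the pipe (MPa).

248 MPa

α = 5.08×10⁻⁶/°F × 9/5 = 9.14×10⁻⁶/K.
ΔT = 232.1 K. Constrained thermal stress σ = E·α·ΔT = 117.0×10³ MPa × 9.14×10⁻⁶ × 232.1 = 248 MPa (compressive).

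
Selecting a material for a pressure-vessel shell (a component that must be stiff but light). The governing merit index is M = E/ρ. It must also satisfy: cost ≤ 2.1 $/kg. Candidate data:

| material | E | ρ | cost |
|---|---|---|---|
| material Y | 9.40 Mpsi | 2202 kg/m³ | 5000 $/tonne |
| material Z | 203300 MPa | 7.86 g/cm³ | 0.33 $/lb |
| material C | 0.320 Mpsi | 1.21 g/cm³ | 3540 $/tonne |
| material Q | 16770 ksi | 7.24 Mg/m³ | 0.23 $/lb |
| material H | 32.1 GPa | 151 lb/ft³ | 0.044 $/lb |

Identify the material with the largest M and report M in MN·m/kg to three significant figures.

Screen on constraints: cost ≤ 2.1 $/kg. Survivors: material Z, material Q, material H.
After converting to SI:
  material Z: E = 203.3 GPa, ρ = 7860 kg/m³
  material Q: E = 115.6 GPa, ρ = 7240 kg/m³
  material H: E = 32.10 GPa, ρ = 2419 kg/m³
  material Z: M = 25.9 MN·m/kg
  material Q: M = 16.0 MN·m/kg
  material H: M = 13.3 MN·m/kg
Highest index: material Z.

material Z, M = 25.9 MN·m/kg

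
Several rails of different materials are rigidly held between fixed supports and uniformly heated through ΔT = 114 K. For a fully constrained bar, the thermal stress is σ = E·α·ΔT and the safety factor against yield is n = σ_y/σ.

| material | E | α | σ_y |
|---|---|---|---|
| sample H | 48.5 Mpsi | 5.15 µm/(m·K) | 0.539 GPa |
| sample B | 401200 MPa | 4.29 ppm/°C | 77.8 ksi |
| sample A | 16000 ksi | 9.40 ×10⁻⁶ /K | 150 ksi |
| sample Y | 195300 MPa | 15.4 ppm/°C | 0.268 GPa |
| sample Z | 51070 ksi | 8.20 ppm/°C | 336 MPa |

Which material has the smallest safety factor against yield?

Converting E to GPa, α to ×10⁻⁶/K, σ_y to MPa, then σ and n for each:
  sample H: E = 334.4, α = 5.15, σ_y = 539.0 → σ = 196 MPa, n = 2.75
  sample B: E = 401.2, α = 4.29, σ_y = 536.4 → σ = 196 MPa, n = 2.73
  sample A: E = 110.3, α = 9.40, σ_y = 1034 → σ = 118 MPa, n = 8.75
  sample Y: E = 195.3, α = 15.4, σ_y = 268.0 → σ = 343 MPa, n = 0.782
  sample Z: E = 352.1, α = 8.20, σ_y = 336.0 → σ = 329 MPa, n = 1.02
Sample Y has the lowest safety factor, n = 0.782.

sample Y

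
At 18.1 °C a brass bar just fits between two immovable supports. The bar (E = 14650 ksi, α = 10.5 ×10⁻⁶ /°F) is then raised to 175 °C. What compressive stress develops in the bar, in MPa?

E = 14650 ksi = 101.0 GPa.
α = 10.5×10⁻⁶/°F × 9/5 = 18.9×10⁻⁶/K.
ΔT = 156.9 K. Constrained thermal stress σ = E·α·ΔT = 101.0×10³ MPa × 18.9×10⁻⁶ × 156.9 = 300 MPa (compressive).

300 MPa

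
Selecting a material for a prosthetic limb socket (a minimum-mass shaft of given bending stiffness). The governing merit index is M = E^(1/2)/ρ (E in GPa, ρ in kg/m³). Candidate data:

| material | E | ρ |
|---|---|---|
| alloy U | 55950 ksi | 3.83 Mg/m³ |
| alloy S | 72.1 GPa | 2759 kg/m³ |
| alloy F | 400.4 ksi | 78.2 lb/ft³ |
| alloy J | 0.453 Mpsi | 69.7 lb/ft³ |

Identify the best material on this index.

alloy U

Normalizing units and computing the index:
  alloy U: E = 385.8 GPa, ρ = 3830 kg/m³
  alloy S: E = 72.10 GPa, ρ = 2759 kg/m³
  alloy F: E = 2.761 GPa, ρ = 1253 kg/m³
  alloy J: E = 3.123 GPa, ρ = 1116 kg/m³
  alloy U: M = 5.13×10⁻³
  alloy S: M = 3.08×10⁻³
  alloy J: M = 1.58×10⁻³
  alloy F: M = 1.33×10⁻³
Alloy U has the largest M.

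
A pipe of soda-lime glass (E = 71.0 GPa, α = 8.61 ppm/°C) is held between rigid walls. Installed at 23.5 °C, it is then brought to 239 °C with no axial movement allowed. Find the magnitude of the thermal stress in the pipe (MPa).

132 MPa

ΔT = 215.5 K. Constrained thermal stress σ = E·α·ΔT = 71.00×10³ MPa × 8.61×10⁻⁶ × 215.5 = 132 MPa (compressive).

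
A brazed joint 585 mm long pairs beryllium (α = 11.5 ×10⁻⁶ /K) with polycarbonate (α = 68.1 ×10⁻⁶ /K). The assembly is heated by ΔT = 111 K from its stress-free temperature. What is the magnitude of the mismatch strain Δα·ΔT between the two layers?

Δα = |11.5 − 68.1|×10⁻⁶/K = 56.6×10⁻⁶/K.
Mismatch strain = Δα·ΔT = 56.6×10⁻⁶ × 111.0 = 6.28×10⁻³.

6.28×10⁻³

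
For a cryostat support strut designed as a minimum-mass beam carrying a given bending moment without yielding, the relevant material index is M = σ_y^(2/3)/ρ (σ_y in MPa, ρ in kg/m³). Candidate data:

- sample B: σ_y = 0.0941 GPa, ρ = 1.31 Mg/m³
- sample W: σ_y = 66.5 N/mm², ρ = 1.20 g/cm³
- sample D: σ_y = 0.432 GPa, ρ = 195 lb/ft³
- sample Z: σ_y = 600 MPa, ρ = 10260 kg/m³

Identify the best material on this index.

Putting every candidate on a common basis:
  sample B: σ_y = 94.10 MPa, ρ = 1310 kg/m³
  sample W: σ_y = 66.50 MPa, ρ = 1200 kg/m³
  sample D: σ_y = 432.0 MPa, ρ = 3124 kg/m³
  sample Z: σ_y = 600.0 MPa, ρ = 10260 kg/m³
  sample D: M = 18.3×10⁻³
  sample B: M = 15.8×10⁻³
  sample W: M = 13.7×10⁻³
  sample Z: M = 6.93×10⁻³
Sample D has the largest M.

sample D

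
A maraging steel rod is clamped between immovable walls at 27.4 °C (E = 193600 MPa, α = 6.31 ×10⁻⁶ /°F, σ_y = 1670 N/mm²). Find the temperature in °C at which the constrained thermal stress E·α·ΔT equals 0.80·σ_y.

635 °C

E = 193600 MPa = 193.6 GPa.
α = 6.31×10⁻⁶/°F × 9/5 = 11.4×10⁻⁶/K.
σ_y = 1670 N/mm² = 1670 MPa.
E·α·ΔT = 1336 MPa ⇒ ΔT = 1336 / (193.6×10³ × 11.4×10⁻⁶) = 607.6 K.
T = 27.4 + 607.6 = 635.0 °C.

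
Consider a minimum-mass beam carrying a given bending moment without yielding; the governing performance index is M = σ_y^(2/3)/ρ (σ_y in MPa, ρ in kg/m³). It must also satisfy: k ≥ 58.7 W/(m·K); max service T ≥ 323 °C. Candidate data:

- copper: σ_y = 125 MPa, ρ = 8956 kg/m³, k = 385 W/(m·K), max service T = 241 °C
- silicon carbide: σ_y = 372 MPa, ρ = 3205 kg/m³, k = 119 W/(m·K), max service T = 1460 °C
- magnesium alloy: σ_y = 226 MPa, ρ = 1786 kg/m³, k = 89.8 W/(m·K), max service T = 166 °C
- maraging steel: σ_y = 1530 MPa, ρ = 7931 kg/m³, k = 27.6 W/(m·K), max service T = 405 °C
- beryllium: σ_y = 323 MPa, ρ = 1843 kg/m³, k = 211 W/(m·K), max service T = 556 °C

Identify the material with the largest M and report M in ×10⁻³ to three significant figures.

Screen on constraints: k ≥ 58.7 W/(m·K); max service T ≥ 323 °C. Survivors: silicon carbide, beryllium.
Evaluate M for each candidate:
  beryllium: M = 25.5×10⁻³
  silicon carbide: M = 16.1×10⁻³
The maximum is for beryllium.

beryllium, M = 25.5×10⁻³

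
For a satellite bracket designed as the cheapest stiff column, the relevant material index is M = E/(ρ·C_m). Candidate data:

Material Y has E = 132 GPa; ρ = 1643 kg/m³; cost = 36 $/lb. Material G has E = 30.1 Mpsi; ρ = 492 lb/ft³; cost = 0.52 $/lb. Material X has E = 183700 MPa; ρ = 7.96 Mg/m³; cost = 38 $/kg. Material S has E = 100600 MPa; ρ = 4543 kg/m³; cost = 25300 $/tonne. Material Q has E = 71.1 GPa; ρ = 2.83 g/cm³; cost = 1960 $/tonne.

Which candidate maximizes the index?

material G

Normalizing units and computing the index:
  material Y: E = 132.0 GPa, ρ = 1643 kg/m³, cost = 79.37 $/kg
  material G: E = 207.5 GPa, ρ = 7881 kg/m³, cost = 1.146 $/kg
  material X: E = 183.7 GPa, ρ = 7960 kg/m³, cost = 38.00 $/kg
  material S: E = 100.6 GPa, ρ = 4543 kg/m³, cost = 25.30 $/kg
  material Q: E = 71.10 GPa, ρ = 2830 kg/m³, cost = 1.960 $/kg
  material G: M = 23.0 MN·m per $
  material Q: M = 12.8 MN·m per $
  material Y: M = 1.01 MN·m per $
  material S: M = 0.875 MN·m per $
  material X: M = 0.607 MN·m per $
Highest index: material G.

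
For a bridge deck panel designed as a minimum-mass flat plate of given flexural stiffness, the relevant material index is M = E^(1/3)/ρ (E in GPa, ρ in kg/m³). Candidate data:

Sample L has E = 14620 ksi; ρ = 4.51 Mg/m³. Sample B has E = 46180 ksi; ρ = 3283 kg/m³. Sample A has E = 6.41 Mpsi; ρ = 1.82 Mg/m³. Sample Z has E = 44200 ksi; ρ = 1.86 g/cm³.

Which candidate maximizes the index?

sample Z

Normalizing units and computing the index:
  sample L: E = 100.8 GPa, ρ = 4510 kg/m³
  sample B: E = 318.4 GPa, ρ = 3283 kg/m³
  sample A: E = 44.20 GPa, ρ = 1820 kg/m³
  sample Z: E = 304.7 GPa, ρ = 1860 kg/m³
  sample Z: M = 3.62×10⁻³
  sample B: M = 2.08×10⁻³
  sample A: M = 1.94×10⁻³
  sample L: M = 1.03×10⁻³
The maximum is for sample Z.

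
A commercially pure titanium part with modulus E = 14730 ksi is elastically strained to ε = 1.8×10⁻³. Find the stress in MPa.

183 MPa

E = 14730 ksi = 101.6 GPa.
σ = E·ε = 101600 MPa × 1.8×10⁻³ = 183 MPa.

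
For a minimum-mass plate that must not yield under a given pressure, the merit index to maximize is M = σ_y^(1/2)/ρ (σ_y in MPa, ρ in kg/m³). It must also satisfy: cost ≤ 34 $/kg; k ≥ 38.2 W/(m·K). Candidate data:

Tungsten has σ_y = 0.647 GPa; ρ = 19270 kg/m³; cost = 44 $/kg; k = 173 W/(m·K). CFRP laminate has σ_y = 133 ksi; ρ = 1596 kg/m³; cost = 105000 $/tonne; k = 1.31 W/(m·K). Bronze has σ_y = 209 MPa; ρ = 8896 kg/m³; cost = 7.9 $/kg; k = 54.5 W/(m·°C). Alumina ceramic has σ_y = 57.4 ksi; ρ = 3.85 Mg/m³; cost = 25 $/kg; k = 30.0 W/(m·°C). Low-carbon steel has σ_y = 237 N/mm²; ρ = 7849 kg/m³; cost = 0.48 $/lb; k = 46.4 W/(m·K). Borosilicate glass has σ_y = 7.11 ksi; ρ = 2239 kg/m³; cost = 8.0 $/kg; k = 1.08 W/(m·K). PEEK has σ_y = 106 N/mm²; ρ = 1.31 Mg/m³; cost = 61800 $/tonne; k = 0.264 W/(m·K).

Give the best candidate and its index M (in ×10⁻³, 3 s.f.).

low-carbon steel, M = 1.96×10⁻³

Screen on constraints: cost ≤ 34 $/kg; k ≥ 38.2 W/(m·K). Survivors: bronze, low-carbon steel.
Convert each candidate to consistent units, then evaluate M:
  bronze: σ_y = 209.0 MPa, ρ = 8896 kg/m³
  low-carbon steel: σ_y = 237.0 MPa, ρ = 7849 kg/m³
  low-carbon steel: M = 1.96×10⁻³
  bronze: M = 1.63×10⁻³
Low-carbon steel has the largest M.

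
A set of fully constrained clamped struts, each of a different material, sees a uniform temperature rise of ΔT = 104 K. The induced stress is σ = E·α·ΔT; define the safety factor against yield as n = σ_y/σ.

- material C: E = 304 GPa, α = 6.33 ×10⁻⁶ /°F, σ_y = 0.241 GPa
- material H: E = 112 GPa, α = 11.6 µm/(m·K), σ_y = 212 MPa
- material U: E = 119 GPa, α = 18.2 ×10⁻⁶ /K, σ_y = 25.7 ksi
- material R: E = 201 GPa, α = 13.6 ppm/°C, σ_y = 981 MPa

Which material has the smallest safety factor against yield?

material C

Per material, after unit conversion:
  material C: E = 304.0, α = 11.4, σ_y = 241.0 → σ = 360 MPa, n = 0.669
  material H: E = 112.0, α = 11.6, σ_y = 212.0 → σ = 135 MPa, n = 1.57
  material U: E = 119.0, α = 18.2, σ_y = 177.2 → σ = 225 MPa, n = 0.787
  material R: E = 201.0, α = 13.6, σ_y = 981.0 → σ = 284 MPa, n = 3.45
The minimum is material C at n = 0.669.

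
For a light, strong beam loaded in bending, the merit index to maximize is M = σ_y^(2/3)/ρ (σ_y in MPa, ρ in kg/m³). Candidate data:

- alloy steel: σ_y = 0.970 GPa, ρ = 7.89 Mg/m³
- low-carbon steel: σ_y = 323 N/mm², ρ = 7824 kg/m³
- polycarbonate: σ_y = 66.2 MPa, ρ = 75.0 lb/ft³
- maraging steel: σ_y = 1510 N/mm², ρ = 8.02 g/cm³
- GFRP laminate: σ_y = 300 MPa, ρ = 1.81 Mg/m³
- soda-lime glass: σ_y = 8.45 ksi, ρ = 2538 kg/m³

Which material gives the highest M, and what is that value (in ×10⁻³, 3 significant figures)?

Convert each candidate to consistent units, then evaluate M:
  alloy steel: σ_y = 970.0 MPa, ρ = 7890 kg/m³
  low-carbon steel: σ_y = 323.0 MPa, ρ = 7824 kg/m³
  polycarbonate: σ_y = 66.20 MPa, ρ = 1201 kg/m³
  maraging steel: σ_y = 1510 MPa, ρ = 8020 kg/m³
  GFRP laminate: σ_y = 300.0 MPa, ρ = 1810 kg/m³
  soda-lime glass: σ_y = 58.26 MPa, ρ = 2538 kg/m³
  GFRP laminate: M = 24.8×10⁻³
  maraging steel: M = 16.4×10⁻³
  polycarbonate: M = 13.6×10⁻³
  alloy steel: M = 12.4×10⁻³
  low-carbon steel: M = 6.02×10⁻³
  soda-lime glass: M = 5.92×10⁻³
GFRP laminate ranks first.

GFRP laminate, M = 24.8×10⁻³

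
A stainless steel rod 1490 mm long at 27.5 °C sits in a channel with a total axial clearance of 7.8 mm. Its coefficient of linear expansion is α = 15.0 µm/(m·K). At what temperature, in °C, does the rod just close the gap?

α·L₀·ΔT = 7.8 mm ⇒ ΔT = 7.8 / (15.0×10⁻⁶ × 1490.0) = 349.0 K.
T = 27.5 + 349.0 = 376.5 °C.

376 °C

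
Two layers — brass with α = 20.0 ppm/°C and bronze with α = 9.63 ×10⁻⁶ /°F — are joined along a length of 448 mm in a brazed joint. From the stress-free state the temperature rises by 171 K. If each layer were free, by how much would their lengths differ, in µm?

bronze: α = 9.63×10⁻⁶/°F × 9/5 = 17.3×10⁻⁶/K.
Δα = |20.0 − 17.3|×10⁻⁶/K = 2.67×10⁻⁶/K.
ΔL_mismatch = Δα·L·ΔT = 2.67×10⁻⁶ × 448.0 mm × 171.0 K = 204 µm.

204 µm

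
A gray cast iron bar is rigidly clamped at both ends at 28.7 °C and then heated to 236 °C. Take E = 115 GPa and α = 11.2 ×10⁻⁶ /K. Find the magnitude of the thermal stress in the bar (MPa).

ΔT = 207.3 K. Constrained thermal stress σ = E·α·ΔT = 115.0×10³ MPa × 11.2×10⁻⁶ × 207.3 = 267 MPa (compressive).

267 MPa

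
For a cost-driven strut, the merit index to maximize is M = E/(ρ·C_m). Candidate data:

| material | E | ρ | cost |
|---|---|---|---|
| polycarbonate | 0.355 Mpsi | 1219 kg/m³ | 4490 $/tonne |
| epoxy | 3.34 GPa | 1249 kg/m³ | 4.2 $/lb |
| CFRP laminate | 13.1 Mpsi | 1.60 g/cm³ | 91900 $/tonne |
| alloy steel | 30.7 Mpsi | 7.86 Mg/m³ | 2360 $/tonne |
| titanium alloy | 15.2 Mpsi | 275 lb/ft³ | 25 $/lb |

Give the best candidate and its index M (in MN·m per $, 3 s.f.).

Putting every candidate on a common basis:
  polycarbonate: E = 2.448 GPa, ρ = 1219 kg/m³, cost = 4.490 $/kg
  epoxy: E = 3.340 GPa, ρ = 1249 kg/m³, cost = 9.259 $/kg
  CFRP laminate: E = 90.32 GPa, ρ = 1600 kg/m³, cost = 91.90 $/kg
  alloy steel: E = 211.7 GPa, ρ = 7860 kg/m³, cost = 2.360 $/kg
  titanium alloy: E = 104.8 GPa, ρ = 4405 kg/m³, cost = 55.11 $/kg
  alloy steel: M = 11.4 MN·m per $
  CFRP laminate: M = 0.614 MN·m per $
  polycarbonate: M = 0.447 MN·m per $
  titanium alloy: M = 0.432 MN·m per $
  epoxy: M = 0.289 MN·m per $
Alloy steel ranks first.

alloy steel, M = 11.4 MN·m per $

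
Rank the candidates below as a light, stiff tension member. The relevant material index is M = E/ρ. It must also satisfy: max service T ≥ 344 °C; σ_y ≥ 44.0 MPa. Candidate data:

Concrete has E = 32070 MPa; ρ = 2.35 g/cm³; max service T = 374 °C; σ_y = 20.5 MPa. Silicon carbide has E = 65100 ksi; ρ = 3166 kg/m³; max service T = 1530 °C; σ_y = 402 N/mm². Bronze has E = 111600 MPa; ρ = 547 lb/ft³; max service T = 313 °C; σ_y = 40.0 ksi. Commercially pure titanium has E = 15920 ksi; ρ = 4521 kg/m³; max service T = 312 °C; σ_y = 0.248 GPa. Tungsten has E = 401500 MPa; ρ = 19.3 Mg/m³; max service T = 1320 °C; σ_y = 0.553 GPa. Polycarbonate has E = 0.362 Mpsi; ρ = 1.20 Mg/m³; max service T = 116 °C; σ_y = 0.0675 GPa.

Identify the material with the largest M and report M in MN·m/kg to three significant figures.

Screen on constraints: max service T ≥ 344 °C; σ_y ≥ 44.0 MPa. Survivors: silicon carbide, tungsten.
In SI units:
  silicon carbide: E = 448.8 GPa, ρ = 3166 kg/m³
  tungsten: E = 401.5 GPa, ρ = 19300 kg/m³
  silicon carbide: M = 142 MN·m/kg
  tungsten: M = 20.8 MN·m/kg
Highest index: silicon carbide.

silicon carbide, M = 142 MN·m/kg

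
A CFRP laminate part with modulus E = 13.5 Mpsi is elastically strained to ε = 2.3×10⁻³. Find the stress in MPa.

214 MPa

E = 13.5 Mpsi = 93.08 GPa.
σ = E·ε = 93080 MPa × 2.3×10⁻³ = 214 MPa.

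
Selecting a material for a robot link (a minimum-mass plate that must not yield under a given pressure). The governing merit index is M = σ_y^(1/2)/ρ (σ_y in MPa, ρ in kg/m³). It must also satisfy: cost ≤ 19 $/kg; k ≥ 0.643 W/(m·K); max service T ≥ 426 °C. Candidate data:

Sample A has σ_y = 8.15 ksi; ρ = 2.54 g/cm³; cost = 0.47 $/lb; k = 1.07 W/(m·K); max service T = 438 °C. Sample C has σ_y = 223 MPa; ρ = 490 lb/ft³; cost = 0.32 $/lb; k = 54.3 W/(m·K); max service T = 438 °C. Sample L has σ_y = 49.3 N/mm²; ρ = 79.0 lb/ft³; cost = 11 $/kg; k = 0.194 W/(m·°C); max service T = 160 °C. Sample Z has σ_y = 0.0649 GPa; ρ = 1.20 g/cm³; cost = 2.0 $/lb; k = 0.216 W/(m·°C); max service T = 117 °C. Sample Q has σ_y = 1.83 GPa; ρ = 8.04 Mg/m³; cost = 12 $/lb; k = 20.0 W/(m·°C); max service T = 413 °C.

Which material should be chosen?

Screen on constraints: cost ≤ 19 $/kg; k ≥ 0.643 W/(m·K); max service T ≥ 426 °C. Survivors: sample A, sample C.
Convert each candidate to consistent units, then evaluate M:
  sample A: σ_y = 56.19 MPa, ρ = 2540 kg/m³
  sample C: σ_y = 223.0 MPa, ρ = 7849 kg/m³
  sample A: M = 2.95×10⁻³
  sample C: M = 1.90×10⁻³
Sample A ranks first.

sample A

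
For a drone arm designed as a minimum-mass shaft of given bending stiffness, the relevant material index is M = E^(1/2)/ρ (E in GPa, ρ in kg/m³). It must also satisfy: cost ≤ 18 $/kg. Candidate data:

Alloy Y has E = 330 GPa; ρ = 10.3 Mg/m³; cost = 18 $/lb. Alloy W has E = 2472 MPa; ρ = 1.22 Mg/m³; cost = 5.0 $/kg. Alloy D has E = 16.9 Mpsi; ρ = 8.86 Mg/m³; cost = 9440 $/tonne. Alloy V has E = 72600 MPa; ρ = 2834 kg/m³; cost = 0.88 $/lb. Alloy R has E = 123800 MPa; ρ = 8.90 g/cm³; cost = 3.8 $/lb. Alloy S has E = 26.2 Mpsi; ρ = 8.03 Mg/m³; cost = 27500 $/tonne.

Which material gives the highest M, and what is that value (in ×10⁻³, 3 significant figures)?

alloy V, M = 3.01×10⁻³

Screen on constraints: cost ≤ 18 $/kg. Survivors: alloy W, alloy D, alloy V, alloy R.
Normalizing units and computing the index:
  alloy W: E = 2.472 GPa, ρ = 1220 kg/m³
  alloy D: E = 116.5 GPa, ρ = 8860 kg/m³
  alloy V: E = 72.60 GPa, ρ = 2834 kg/m³
  alloy R: E = 123.8 GPa, ρ = 8900 kg/m³
  alloy V: M = 3.01×10⁻³
  alloy W: M = 1.29×10⁻³
  alloy R: M = 1.25×10⁻³
  alloy D: M = 1.22×10⁻³
Alloy V ranks first.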